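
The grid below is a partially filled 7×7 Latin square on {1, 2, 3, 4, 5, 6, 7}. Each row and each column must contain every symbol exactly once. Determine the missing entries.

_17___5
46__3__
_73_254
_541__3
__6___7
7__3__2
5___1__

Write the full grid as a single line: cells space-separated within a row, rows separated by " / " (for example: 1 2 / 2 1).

2 1 7 4 6 3 5 / 4 6 5 2 3 7 1 / 1 7 3 6 2 5 4 / 6 5 4 1 7 2 3 / 3 2 6 5 4 1 7 / 7 4 1 3 5 6 2 / 5 3 2 7 1 4 6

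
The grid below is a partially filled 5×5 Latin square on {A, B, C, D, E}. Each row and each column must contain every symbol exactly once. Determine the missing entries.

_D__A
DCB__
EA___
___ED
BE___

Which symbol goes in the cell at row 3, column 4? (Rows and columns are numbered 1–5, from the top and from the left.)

row 1 has {A,D}; column 1 has {B,D,E} — only C is left for (r1,c1).
row 1 has {A,C,D}; column 3 has {B} — only E is left for (r1,c3).
row 1 has {A,C,D,E}; column 4 has {E} — only B is left for (r1,c4).
row 2 has {B,C,D}; column 4 has {B,E} — only A is left for (r2,c4).
row 2 has {A,B,C,D}; column 5 has {A,D} — only E is left for (r2,c5).
row 4 has {D,E}; column 1 has {B,C,D,E} — only A is left for (r4,c1).
row 4 has {A,D,E}; column 2 has {A,C,D,E} — only B is left for (r4,c2).
row 4 has {A,B,D,E}; column 3 has {B,E} — only C is left for (r4,c3).
row 5 has {B,E}; column 5 has {A,D,E} — only C is left for (r5,c5).
row 3 has {A,E}; column 3 has {B,C,E} — only D is left for (r3,c3).
row 3 has {A,D,E}; column 4 has {A,B,E} — only C is left for (r3,c4).

C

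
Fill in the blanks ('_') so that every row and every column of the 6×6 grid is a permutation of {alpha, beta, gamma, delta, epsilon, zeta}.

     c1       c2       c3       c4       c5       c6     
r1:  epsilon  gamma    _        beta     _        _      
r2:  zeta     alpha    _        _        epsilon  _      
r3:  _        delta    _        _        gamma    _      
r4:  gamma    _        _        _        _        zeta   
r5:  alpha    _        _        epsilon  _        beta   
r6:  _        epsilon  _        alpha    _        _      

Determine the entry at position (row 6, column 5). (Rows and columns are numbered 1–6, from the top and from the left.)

beta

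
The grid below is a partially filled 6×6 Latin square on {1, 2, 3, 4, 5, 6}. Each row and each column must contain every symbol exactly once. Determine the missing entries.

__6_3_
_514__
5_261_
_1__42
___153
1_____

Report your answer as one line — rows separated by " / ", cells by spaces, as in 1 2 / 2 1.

row 2 has {1,4,5}; column 6 has {2,3} — only 6 is left for (r2,c6).
row 3 has {1,2,5,6}; column 6 has {2,3,6} — only 4 is left for (r3,c6).
row 5 has {1,3,5}; column 3 has {1,2,6} — only 4 is left for (r5,c3).
row 6 has {1}; column 6 has {2,3,4,6} — only 5 is left for (r6,c6).
row 1 has {3,6}; column 6 has {2,3,4,5,6} — only 1 is left for (r1,c6).
row 2 has {1,4,5,6}; column 5 has {1,3,4,5} — only 2 is left for (r2,c5).
row 3 has {1,2,4,5,6}; column 2 has {1,5} — only 3 is left for (r3,c2).
row 6 has {1,5}; column 3 has {1,2,4,6} — only 3 is left for (r6,c3).
row 6 has {1,3,5}; column 4 has {1,4,6} — only 2 is left for (r6,c4).
row 6 has {1,2,3,5}; column 5 has {1,2,3,4,5} — only 6 is left for (r6,c5).
row 1 has {1,3,6}; column 4 has {1,2,4,6} — only 5 is left for (r1,c4).
row 2 has {1,2,4,5,6}; column 1 has {1,5} — only 3 is left for (r2,c1).
row 4 has {1,2,4}; column 1 has {1,3,5} — only 6 is left for (r4,c1).
row 4 has {1,2,4,6}; column 3 has {1,2,3,4,6} — only 5 is left for (r4,c3).
row 4 has {1,2,4,5,6}; column 4 has {1,2,4,5,6} — only 3 is left for (r4,c4).
row 5 has {1,3,4,5}; column 1 has {1,3,5,6} — only 2 is left for (r5,c1).
row 5 has {1,2,3,4,5}; column 2 has {1,3,5} — only 6 is left for (r5,c2).
row 6 has {1,2,3,5,6}; column 2 has {1,3,5,6} — only 4 is left for (r6,c2).
row 1 has {1,3,5,6}; column 1 has {1,2,3,5,6} — only 4 is left for (r1,c1).
row 1 has {1,3,4,5,6}; column 2 has {1,3,4,5,6} — only 2 is left for (r1,c2).

4 2 6 5 3 1 / 3 5 1 4 2 6 / 5 3 2 6 1 4 / 6 1 5 3 4 2 / 2 6 4 1 5 3 / 1 4 3 2 6 5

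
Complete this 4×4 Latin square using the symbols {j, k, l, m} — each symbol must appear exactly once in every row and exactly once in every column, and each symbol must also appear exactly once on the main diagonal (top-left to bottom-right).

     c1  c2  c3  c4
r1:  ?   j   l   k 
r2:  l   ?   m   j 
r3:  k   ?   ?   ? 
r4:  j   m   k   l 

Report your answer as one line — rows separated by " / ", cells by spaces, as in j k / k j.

Cell (r1,c1): row 1 has {j,k,l}; column 1 has {j,k,l}; the diagonal has {l} → m.
Cell (r2,c2): row 2 has {j,l,m}; column 2 has {j,m}; the diagonal has {l,m} → k.
Cell (r3,c2): row 3 has {k}; column 2 has {j,k,m} → l.
Cell (r3,c3): row 3 has {k,l}; column 3 has {k,l,m}; the diagonal has {k,l,m} → j.
Cell (r3,c4): row 3 has {j,k,l}; column 4 has {j,k,l} → m.

m j l k / l k m j / k l j m / j m k l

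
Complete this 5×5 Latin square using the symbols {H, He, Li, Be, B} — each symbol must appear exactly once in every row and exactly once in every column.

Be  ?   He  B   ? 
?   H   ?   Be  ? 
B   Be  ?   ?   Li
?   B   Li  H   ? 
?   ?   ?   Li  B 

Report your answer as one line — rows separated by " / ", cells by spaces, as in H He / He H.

Be Li He B H / Li H B Be He / B Be H He Li / He B Li H Be / H He Be Li B

At row 1, column 2: row 1 has {He,Be,B}; column 2 has {H,Be,B}; that leaves Li.
At row 1, column 5: row 1 has {He,Li,Be,B}; column 5 has {Li,B}; that leaves H.
At row 2, column 3: row 2 has {H,Be}; column 3 has {He,Li}; that leaves B.
At row 2, column 5: row 2 has {H,Be,B}; column 5 has {H,Li,B}; that leaves He.
At row 3, column 3: row 3 has {Li,Be,B}; column 3 has {He,Li,B}; that leaves H.
At row 3, column 4: row 3 has {H,Li,Be,B}; column 4 has {H,Li,Be,B}; that leaves He.
At row 4, column 1: row 4 has {H,Li,B}; column 1 has {Be,B}; that leaves He.
At row 4, column 5: row 4 has {H,He,Li,B}; column 5 has {H,He,Li,B}; that leaves Be.
At row 5, column 1: row 5 has {Li,B}; column 1 has {He,Be,B}; that leaves H.
At row 5, column 2: row 5 has {H,Li,B}; column 2 has {H,Li,Be,B}; that leaves He.
At row 5, column 3: row 5 has {H,He,Li,B}; column 3 has {H,He,Li,B}; that leaves Be.
At row 2, column 1: row 2 has {H,He,Be,B}; column 1 has {H,He,Be,B}; that leaves Li.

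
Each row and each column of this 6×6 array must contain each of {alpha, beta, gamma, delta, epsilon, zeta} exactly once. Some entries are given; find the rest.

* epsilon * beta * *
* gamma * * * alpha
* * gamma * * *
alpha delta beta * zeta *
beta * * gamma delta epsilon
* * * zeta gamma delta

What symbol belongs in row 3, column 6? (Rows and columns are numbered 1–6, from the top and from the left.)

beta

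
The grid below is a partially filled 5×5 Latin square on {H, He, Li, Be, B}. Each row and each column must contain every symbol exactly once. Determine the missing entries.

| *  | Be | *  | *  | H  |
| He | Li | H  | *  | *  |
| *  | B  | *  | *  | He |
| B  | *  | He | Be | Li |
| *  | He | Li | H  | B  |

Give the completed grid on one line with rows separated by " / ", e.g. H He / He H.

Li Be B He H / He Li H B Be / H B Be Li He / B H He Be Li / Be He Li H B

Cell (r1,c1): row 1 has {H,Be}; column 1 has {He,B} → Li.
Cell (r1,c3): row 1 has {H,Li,Be}; column 3 has {H,He,Li} → B.
Cell (r1,c4): row 1 has {H,Li,Be,B}; column 4 has {H,Be} → He.
Cell (r2,c4): row 2 has {H,He,Li}; column 4 has {H,He,Be} → B.
Cell (r2,c5): row 2 has {H,He,Li,B}; column 5 has {H,He,Li,B} → Be.
Cell (r3,c3): row 3 has {He,B}; column 3 has {H,He,Li,B} → Be.
Cell (r3,c4): row 3 has {He,Be,B}; column 4 has {H,He,Be,B} → Li.
Cell (r4,c2): row 4 has {He,Li,Be,B}; column 2 has {He,Li,Be,B} → H.
Cell (r5,c1): row 5 has {H,He,Li,B}; column 1 has {He,Li,B} → Be.
Cell (r3,c1): row 3 has {He,Li,Be,B}; column 1 has {He,Li,Be,B} → H.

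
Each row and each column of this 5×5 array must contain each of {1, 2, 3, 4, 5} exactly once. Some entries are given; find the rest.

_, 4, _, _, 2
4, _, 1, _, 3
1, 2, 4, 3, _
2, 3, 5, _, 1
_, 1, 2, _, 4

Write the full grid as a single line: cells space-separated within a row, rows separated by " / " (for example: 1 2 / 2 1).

5 4 3 1 2 / 4 5 1 2 3 / 1 2 4 3 5 / 2 3 5 4 1 / 3 1 2 5 4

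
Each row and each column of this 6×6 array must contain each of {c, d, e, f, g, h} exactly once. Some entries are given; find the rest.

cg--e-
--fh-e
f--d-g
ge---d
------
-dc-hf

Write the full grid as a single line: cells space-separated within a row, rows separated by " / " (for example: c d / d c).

At row 1, column 4: row 1 has {c,e,g}; column 4 has {d,h}; that leaves f.
At row 1, column 6: row 1 has {c,e,f,g}; column 6 has {d,e,f,g}; that leaves h.
At row 2, column 1: row 2 has {e,f,h}; column 1 has {c,f,g}; that leaves d.
At row 2, column 2: row 2 has {d,e,f,h}; column 2 has {d,e,g}; that leaves c.
At row 2, column 5: row 2 has {c,d,e,f,h}; column 5 has {e,h}; that leaves g.
At row 3, column 2: row 3 has {d,f,g}; column 2 has {c,d,e,g}; that leaves h.
At row 3, column 3: row 3 has {d,f,g,h}; column 3 has {c,f}; that leaves e.
At row 3, column 5: row 3 has {d,e,f,g,h}; column 5 has {e,g,h}; that leaves c.
At row 4, column 3: row 4 has {d,e,g}; column 3 has {c,e,f}; that leaves h.
At row 4, column 4: row 4 has {d,e,g,h}; column 4 has {d,f,h}; that leaves c.
At row 4, column 5: row 4 has {c,d,e,g,h}; column 5 has {c,e,g,h}; that leaves f.
At row 5, column 2: row 5 is empty so far; column 2 has {c,d,e,g,h}; that leaves f.
At row 5, column 5: row 5 has {f}; column 5 has {c,e,f,g,h}; that leaves d.
At row 5, column 6: row 5 has {d,f}; column 6 has {d,e,f,g,h}; that leaves c.
At row 6, column 1: row 6 has {c,d,f,h}; column 1 has {c,d,f,g}; that leaves e.
At row 6, column 4: row 6 has {c,d,e,f,h}; column 4 has {c,d,f,h}; that leaves g.
At row 1, column 3: row 1 has {c,e,f,g,h}; column 3 has {c,e,f,h}; that leaves d.
At row 5, column 1: row 5 has {c,d,f}; column 1 has {c,d,e,f,g}; that leaves h.
At row 5, column 3: row 5 has {c,d,f,h}; column 3 has {c,d,e,f,h}; that leaves g.
At row 5, column 4: row 5 has {c,d,f,g,h}; column 4 has {c,d,f,g,h}; that leaves e.

c g d f e h / d c f h g e / f h e d c g / g e h c f d / h f g e d c / e d c g h f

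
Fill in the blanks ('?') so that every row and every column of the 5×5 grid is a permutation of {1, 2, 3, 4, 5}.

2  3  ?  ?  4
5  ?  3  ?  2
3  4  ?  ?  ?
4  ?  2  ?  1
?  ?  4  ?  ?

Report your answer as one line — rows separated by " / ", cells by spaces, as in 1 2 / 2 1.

2 3 5 1 4 / 5 1 3 4 2 / 3 4 1 2 5 / 4 5 2 3 1 / 1 2 4 5 3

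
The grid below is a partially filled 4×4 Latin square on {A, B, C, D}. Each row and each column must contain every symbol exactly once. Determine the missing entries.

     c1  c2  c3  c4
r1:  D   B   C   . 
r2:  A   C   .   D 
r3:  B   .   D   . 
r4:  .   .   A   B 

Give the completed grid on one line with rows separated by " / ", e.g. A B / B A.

D B C A / A C B D / B A D C / C D A B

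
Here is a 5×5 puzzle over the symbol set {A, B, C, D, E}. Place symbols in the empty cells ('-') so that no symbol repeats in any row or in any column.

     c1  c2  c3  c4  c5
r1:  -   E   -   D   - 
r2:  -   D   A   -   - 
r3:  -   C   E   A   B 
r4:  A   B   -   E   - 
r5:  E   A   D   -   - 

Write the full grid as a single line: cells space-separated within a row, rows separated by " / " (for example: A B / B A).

C E B D A / B D A C E / D C E A B / A B C E D / E A D B C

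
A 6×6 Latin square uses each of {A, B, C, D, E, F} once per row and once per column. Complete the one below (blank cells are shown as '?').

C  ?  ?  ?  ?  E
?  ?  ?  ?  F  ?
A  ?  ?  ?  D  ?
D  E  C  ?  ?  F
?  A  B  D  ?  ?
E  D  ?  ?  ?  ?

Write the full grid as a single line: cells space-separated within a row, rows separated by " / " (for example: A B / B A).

C B D F A E / B C A E F D / A F E C D B / D E C A B F / F A B D E C / E D F B C A

row 2 has {F}; column 1 has {A,C,D,E} — only B is left for (r2,c1).
row 2 has {B,F}; column 2 has {A,D,E} — only C is left for (r2,c2).
row 5 has {A,B,D}; column 1 has {A,B,C,D,E} — only F is left for (r5,c1).
row 5 has {A,B,D,F}; column 6 has {E,F} — only C is left for (r5,c6).
row 3 has {A,D}; column 6 has {C,E,F} — only B is left for (r3,c6).
row 5 has {A,B,C,D,F}; column 5 has {D,F} — only E is left for (r5,c5).
row 6 has {D,E}; column 6 has {B,C,E,F} — only A is left for (r6,c6).
row 2 has {B,C,F}; column 6 has {A,B,C,E,F} — only D is left for (r2,c6).
row 3 has {A,B,D}; column 2 has {A,C,D,E} — only F is left for (r3,c2).
row 3 has {A,B,D,F}; column 3 has {B,C} — only E is left for (r3,c3).
row 3 has {A,B,D,E,F}; column 4 has {D} — only C is left for (r3,c4).
row 6 has {A,D,E}; column 3 has {B,C,E} — only F is left for (r6,c3).
row 6 has {A,D,E,F}; column 4 has {C,D} — only B is left for (r6,c4).
row 6 has {A,B,D,E,F}; column 5 has {D,E,F} — only C is left for (r6,c5).
row 1 has {C,E}; column 2 has {A,C,D,E,F} — only B is left for (r1,c2).
row 1 has {B,C,E}; column 5 has {C,D,E,F} — only A is left for (r1,c5).
row 2 has {B,C,D,F}; column 3 has {B,C,E,F} — only A is left for (r2,c3).
row 2 has {A,B,C,D,F}; column 4 has {B,C,D} — only E is left for (r2,c4).
row 4 has {C,D,E,F}; column 4 has {B,C,D,E} — only A is left for (r4,c4).
row 4 has {A,C,D,E,F}; column 5 has {A,C,D,E,F} — only B is left for (r4,c5).
row 1 has {A,B,C,E}; column 3 has {A,B,C,E,F} — only D is left for (r1,c3).
row 1 has {A,B,C,D,E}; column 4 has {A,B,C,D,E} — only F is left for (r1,c4).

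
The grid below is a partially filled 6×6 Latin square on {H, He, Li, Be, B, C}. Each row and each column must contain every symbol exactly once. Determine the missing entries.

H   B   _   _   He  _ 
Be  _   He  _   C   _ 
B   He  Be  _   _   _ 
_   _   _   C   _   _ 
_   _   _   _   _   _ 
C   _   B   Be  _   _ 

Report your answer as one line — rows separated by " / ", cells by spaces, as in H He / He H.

H B C Li He Be / Be H He B C Li / B He Be H Li C / He Be Li C B H / Li C H He Be B / C Li B Be H He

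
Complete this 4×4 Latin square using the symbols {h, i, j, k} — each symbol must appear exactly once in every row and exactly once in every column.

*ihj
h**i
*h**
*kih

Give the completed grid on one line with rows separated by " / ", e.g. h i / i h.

k i h j / h j k i / i h j k / j k i h

At row 1, column 1: row 1 has {h,i,j}; column 1 has {h}; that leaves k.
At row 2, column 2: row 2 has {h,i}; column 2 has {h,i,k}; that leaves j.
At row 2, column 3: row 2 has {h,i,j}; column 3 has {h,i}; that leaves k.
At row 3, column 3: row 3 has {h}; column 3 has {h,i,k}; that leaves j.
At row 3, column 4: row 3 has {h,j}; column 4 has {h,i,j}; that leaves k.
At row 4, column 1: row 4 has {h,i,k}; column 1 has {h,k}; that leaves j.
At row 3, column 1: row 3 has {h,j,k}; column 1 has {h,j,k}; that leaves i.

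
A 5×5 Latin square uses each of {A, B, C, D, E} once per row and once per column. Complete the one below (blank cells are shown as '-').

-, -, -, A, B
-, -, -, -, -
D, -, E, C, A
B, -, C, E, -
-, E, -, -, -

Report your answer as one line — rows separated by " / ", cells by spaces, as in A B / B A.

E C D A B / C D A B E / D B E C A / B A C E D / A E B D C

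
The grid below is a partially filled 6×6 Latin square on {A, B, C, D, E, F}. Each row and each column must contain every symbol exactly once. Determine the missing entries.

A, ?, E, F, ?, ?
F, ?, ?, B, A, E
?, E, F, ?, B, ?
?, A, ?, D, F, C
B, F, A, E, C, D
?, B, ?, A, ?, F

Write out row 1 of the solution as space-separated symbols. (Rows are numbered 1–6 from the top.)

A C E F D B

(r1,c5) = D
(r1,c6) = B
(r3,c4) = C
(r3,c6) = A
(r4,c1) = E
(r4,c3) = B
(r6,c5) = E
(r1,c2) = C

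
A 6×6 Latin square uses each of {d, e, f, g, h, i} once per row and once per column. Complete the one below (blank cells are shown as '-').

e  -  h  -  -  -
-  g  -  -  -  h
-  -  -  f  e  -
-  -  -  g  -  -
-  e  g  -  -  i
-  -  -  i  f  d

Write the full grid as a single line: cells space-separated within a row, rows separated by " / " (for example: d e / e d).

e i h d g f / d g f e i h / h d i f e g / i f d g h e / f e g h d i / g h e i f d

row 1 has {e,h}; column 4 has {f,g,i} — only d is left for (r1,c4).
row 2 has {g,h}; column 4 has {d,f,g,i} — only e is left for (r2,c4).
row 3 has {e,f}; column 6 has {d,h,i} — only g is left for (r3,c6).
row 5 has {e,g,i}; column 4 has {d,e,f,g,i} — only h is left for (r5,c4).
row 5 has {e,g,h,i}; column 5 has {e,f} — only d is left for (r5,c5).
row 6 has {d,f,i}; column 2 has {e,g} — only h is left for (r6,c2).
row 6 has {d,f,h,i}; column 3 has {g,h} — only e is left for (r6,c3).
row 1 has {d,e,h}; column 6 has {d,g,h,i} — only f is left for (r1,c6).
row 2 has {e,g,h}; column 5 has {d,e,f} — only i is left for (r2,c5).
row 4 has {g}; column 5 has {d,e,f,i} — only h is left for (r4,c5).
row 4 has {g,h}; column 6 has {d,f,g,h,i} — only e is left for (r4,c6).
row 5 has {d,e,g,h,i}; column 1 has {e} — only f is left for (r5,c1).
row 6 has {d,e,f,h,i}; column 1 has {e,f} — only g is left for (r6,c1).
row 1 has {d,e,f,h}; column 2 has {e,g,h} — only i is left for (r1,c2).
row 1 has {d,e,f,h,i}; column 5 has {d,e,f,h,i} — only g is left for (r1,c5).
row 2 has {e,g,h,i}; column 1 has {e,f,g} — only d is left for (r2,c1).
row 2 has {d,e,g,h,i}; column 3 has {e,g,h} — only f is left for (r2,c3).
row 3 has {e,f,g}; column 2 has {e,g,h,i} — only d is left for (r3,c2).
row 3 has {d,e,f,g}; column 3 has {e,f,g,h} — only i is left for (r3,c3).
row 4 has {e,g,h}; column 1 has {d,e,f,g} — only i is left for (r4,c1).
row 4 has {e,g,h,i}; column 2 has {d,e,g,h,i} — only f is left for (r4,c2).
row 4 has {e,f,g,h,i}; column 3 has {e,f,g,h,i} — only d is left for (r4,c3).
row 3 has {d,e,f,g,i}; column 1 has {d,e,f,g,i} — only h is left for (r3,c1).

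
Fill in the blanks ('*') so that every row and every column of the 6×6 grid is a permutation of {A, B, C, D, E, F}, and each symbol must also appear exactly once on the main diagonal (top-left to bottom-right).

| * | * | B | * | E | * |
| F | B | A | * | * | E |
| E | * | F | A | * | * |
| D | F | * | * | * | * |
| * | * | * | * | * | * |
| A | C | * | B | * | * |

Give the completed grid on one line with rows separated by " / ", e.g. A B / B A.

C A B D E F / F B A C D E / E D F A C B / D F C E B A / B E D F A C / A C E B F D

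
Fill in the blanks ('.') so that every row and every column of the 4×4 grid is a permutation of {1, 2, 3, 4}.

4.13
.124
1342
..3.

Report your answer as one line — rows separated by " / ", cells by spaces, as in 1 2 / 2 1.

4 2 1 3 / 3 1 2 4 / 1 3 4 2 / 2 4 3 1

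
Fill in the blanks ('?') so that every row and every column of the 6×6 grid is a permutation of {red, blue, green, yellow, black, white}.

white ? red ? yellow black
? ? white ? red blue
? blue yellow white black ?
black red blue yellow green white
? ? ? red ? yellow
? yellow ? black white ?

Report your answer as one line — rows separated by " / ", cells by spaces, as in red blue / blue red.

white green red blue yellow black / yellow black white green red blue / red blue yellow white black green / black red blue yellow green white / green white black red blue yellow / blue yellow green black white red

At row 1, column 2: row 1 has {red,yellow,black,white}; column 2 has {red,blue,yellow}; that leaves green.
At row 1, column 4: row 1 has {red,green,yellow,black,white}; column 4 has {red,yellow,black,white}; that leaves blue.
At row 2, column 2: row 2 has {red,blue,white}; column 2 has {red,blue,green,yellow}; that leaves black.
At row 2, column 4: row 2 has {red,blue,black,white}; column 4 has {red,blue,yellow,black,white}; that leaves green.
At row 5, column 2: row 5 has {red,yellow}; column 2 has {red,blue,green,yellow,black}; that leaves white.
At row 5, column 5: row 5 has {red,yellow,white}; column 5 has {red,green,yellow,black,white}; that leaves blue.
At row 6, column 3: row 6 has {yellow,black,white}; column 3 has {red,blue,yellow,white}; that leaves green.
At row 6, column 6: row 6 has {green,yellow,black,white}; column 6 has {blue,yellow,black,white}; that leaves red.
At row 2, column 1: row 2 has {red,blue,green,black,white}; column 1 has {black,white}; that leaves yellow.
At row 3, column 6: row 3 has {blue,yellow,black,white}; column 6 has {red,blue,yellow,black,white}; that leaves green.
At row 5, column 1: row 5 has {red,blue,yellow,white}; column 1 has {yellow,black,white}; that leaves green.
At row 5, column 3: row 5 has {red,blue,green,yellow,white}; column 3 has {red,blue,green,yellow,white}; that leaves black.
At row 6, column 1: row 6 has {red,green,yellow,black,white}; column 1 has {green,yellow,black,white}; that leaves blue.
At row 3, column 1: row 3 has {blue,green,yellow,black,white}; column 1 has {blue,green,yellow,black,white}; that leaves red.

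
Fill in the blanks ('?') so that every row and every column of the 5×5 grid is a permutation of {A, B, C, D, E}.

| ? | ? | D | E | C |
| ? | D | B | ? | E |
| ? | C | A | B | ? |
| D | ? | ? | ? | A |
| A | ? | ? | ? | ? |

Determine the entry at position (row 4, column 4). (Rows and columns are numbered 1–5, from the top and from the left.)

row 1 has {C,D,E}; column 1 has {A,D} — only B is left for (r1,c1).
row 1 has {B,C,D,E}; column 2 has {C,D} — only A is left for (r1,c2).
row 2 has {B,D,E}; column 1 has {A,B,D} — only C is left for (r2,c1).
row 2 has {B,C,D,E}; column 4 has {B,E} — only A is left for (r2,c4).
row 3 has {A,B,C}; column 1 has {A,B,C,D} — only E is left for (r3,c1).
row 3 has {A,B,C,E}; column 5 has {A,C,E} — only D is left for (r3,c5).
row 4 has {A,D}; column 4 has {A,B,E} — only C is left for (r4,c4).

C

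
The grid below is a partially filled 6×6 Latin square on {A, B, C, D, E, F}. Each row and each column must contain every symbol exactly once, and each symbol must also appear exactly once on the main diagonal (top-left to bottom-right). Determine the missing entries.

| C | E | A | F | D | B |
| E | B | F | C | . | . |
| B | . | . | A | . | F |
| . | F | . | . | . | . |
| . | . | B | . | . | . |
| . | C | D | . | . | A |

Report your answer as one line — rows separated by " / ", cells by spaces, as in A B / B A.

C E A F D B / E B F C A D / B D E A C F / A F C D B E / D A B E F C / F C D B E A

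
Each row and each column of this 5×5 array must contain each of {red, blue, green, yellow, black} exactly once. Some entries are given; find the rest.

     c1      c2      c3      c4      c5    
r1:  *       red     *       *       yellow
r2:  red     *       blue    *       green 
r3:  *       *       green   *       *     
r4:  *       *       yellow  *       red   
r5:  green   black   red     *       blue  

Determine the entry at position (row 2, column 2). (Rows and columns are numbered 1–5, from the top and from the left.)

yellow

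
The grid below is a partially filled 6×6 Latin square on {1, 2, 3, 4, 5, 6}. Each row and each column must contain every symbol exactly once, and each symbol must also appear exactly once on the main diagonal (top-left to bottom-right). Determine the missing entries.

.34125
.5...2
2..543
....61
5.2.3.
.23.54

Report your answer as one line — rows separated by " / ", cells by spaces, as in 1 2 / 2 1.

(r1,c1) = 6
(r2,c5) = 1
(r3,c3) = 1
(r4,c2) = 4
(r4,c3) = 5
(r4,c4) = 2
(r5,c6) = 6
(r6,c1) = 1
(r6,c4) = 6
(r2,c3) = 6
(r3,c2) = 6
(r4,c1) = 3
(r5,c2) = 1
(r5,c4) = 4
(r2,c1) = 4
(r2,c4) = 3

6 3 4 1 2 5 / 4 5 6 3 1 2 / 2 6 1 5 4 3 / 3 4 5 2 6 1 / 5 1 2 4 3 6 / 1 2 3 6 5 4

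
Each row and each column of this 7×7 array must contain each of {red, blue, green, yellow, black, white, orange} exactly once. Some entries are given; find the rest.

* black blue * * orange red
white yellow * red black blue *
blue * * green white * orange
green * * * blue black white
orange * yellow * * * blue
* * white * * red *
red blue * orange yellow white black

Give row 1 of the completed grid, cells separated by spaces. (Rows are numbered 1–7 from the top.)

yellow black blue white green orange red

(r1,c1) = yellow
(r1,c4) = white
(r1,c5) = green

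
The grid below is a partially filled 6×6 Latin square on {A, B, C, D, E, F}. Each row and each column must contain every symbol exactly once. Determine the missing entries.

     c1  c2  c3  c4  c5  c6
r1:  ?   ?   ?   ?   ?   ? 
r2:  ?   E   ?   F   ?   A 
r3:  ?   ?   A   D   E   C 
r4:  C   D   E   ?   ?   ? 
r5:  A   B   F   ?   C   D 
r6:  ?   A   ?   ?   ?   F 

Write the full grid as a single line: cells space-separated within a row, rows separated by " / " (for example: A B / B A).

(r3,c2) = F
(r4,c6) = B
(r5,c4) = E
(r1,c2) = C
(r1,c6) = E
(r3,c1) = B
(r4,c4) = A
(r4,c5) = F
(r1,c4) = B
(r2,c1) = D
(r2,c5) = B
(r6,c1) = E
(r6,c4) = C
(r6,c5) = D
(r1,c1) = F
(r1,c3) = D
(r1,c5) = A
(r2,c3) = C
(r6,c3) = B

F C D B A E / D E C F B A / B F A D E C / C D E A F B / A B F E C D / E A B C D F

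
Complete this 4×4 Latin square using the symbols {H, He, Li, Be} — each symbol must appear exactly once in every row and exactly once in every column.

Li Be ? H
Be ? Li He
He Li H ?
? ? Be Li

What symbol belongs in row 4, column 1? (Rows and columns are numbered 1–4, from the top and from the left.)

H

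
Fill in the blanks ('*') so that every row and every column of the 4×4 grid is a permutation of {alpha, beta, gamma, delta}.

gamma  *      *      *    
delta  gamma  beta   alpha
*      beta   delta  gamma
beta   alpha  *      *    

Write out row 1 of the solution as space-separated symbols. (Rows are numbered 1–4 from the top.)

gamma delta alpha beta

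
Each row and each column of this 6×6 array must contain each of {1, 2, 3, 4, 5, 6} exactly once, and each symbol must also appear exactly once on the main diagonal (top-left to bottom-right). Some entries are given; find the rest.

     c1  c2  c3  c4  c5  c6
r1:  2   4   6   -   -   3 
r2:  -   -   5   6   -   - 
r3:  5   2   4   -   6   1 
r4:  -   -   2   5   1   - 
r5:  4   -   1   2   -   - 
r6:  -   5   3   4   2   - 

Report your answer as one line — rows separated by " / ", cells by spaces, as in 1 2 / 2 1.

2 4 6 1 5 3 / 3 1 5 6 4 2 / 5 2 4 3 6 1 / 6 3 2 5 1 4 / 4 6 1 2 3 5 / 1 5 3 4 2 6

(r1,c4): row 1 has {2,3,4,6}; column 4 has {2,4,5,6}, so it must be 1.
(r1,c5): row 1 has {1,2,3,4,6}; column 5 has {1,2,6}, so it must be 5.
(r3,c4): row 3 has {1,2,4,5,6}; column 4 has {1,2,4,5,6}, so it must be 3.
(r5,c5): row 5 has {1,2,4}; column 5 has {1,2,5,6}; the diagonal has {2,4,5}, so it must be 3.
(r6,c6): row 6 has {2,3,4,5}; column 6 has {1,3}; the diagonal has {2,3,4,5}, so it must be 6.
(r2,c2): row 2 has {5,6}; column 2 has {2,4,5}; the diagonal has {2,3,4,5,6}, so it must be 1.
(r2,c5): row 2 has {1,5,6}; column 5 has {1,2,3,5,6}, so it must be 4.
(r2,c6): row 2 has {1,4,5,6}; column 6 has {1,3,6}, so it must be 2.
(r4,c6): row 4 has {1,2,5}; column 6 has {1,2,3,6}, so it must be 4.
(r5,c2): row 5 has {1,2,3,4}; column 2 has {1,2,4,5}, so it must be 6.
(r5,c6): row 5 has {1,2,3,4,6}; column 6 has {1,2,3,4,6}, so it must be 5.
(r6,c1): row 6 has {2,3,4,5,6}; column 1 has {2,4,5}, so it must be 1.
(r2,c1): row 2 has {1,2,4,5,6}; column 1 has {1,2,4,5}, so it must be 3.
(r4,c1): row 4 has {1,2,4,5}; column 1 has {1,2,3,4,5}, so it must be 6.
(r4,c2): row 4 has {1,2,4,5,6}; column 2 has {1,2,4,5,6}, so it must be 3.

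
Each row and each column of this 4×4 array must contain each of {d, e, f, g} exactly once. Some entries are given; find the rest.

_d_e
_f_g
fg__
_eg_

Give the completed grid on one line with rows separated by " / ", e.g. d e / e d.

g d f e / e f d g / f g e d / d e g f

(r1,c1) = g
(r1,c3) = f
(r3,c4) = d
(r4,c1) = d
(r4,c4) = f
(r2,c1) = e
(r2,c3) = d
(r3,c3) = e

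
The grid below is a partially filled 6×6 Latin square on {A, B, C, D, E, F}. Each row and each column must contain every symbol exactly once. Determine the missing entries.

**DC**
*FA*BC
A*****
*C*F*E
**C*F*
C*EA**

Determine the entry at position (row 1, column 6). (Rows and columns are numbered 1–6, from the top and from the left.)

(r4,c3) = B
(r6,c5) = D
(r3,c3) = F
(r4,c1) = D
(r4,c5) = A
(r6,c2) = B
(r6,c6) = F
(r1,c5) = E
(r2,c1) = E
(r2,c4) = D
(r3,c5) = C
(r5,c1) = B
(r5,c4) = E
(r1,c1) = F
(r1,c2) = A
(r1,c6) = B

B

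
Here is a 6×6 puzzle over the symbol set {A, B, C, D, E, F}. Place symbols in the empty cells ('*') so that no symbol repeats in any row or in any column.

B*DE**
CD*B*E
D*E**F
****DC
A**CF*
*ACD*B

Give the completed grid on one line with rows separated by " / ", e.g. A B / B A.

B F D E C A / C D F B A E / D C E A B F / E B A F D C / A E B C F D / F A C D E B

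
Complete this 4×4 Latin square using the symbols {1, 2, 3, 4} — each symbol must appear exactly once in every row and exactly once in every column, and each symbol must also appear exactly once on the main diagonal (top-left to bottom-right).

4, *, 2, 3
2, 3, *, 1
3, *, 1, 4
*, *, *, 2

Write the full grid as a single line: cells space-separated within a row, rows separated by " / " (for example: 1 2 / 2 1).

4 1 2 3 / 2 3 4 1 / 3 2 1 4 / 1 4 3 2

(r1,c2) = 1
(r2,c3) = 4
(r3,c2) = 2
(r4,c1) = 1
(r4,c2) = 4
(r4,c3) = 3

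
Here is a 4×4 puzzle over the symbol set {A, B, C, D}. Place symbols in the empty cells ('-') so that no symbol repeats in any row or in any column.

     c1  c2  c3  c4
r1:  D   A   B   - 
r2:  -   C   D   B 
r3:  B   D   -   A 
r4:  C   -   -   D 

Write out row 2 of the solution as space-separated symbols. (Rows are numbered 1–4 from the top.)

(r1,c4): row 1 has {A,B,D}; column 4 has {A,B,D}, so it must be C.
(r2,c1): row 2 has {B,C,D}; column 1 has {B,C,D}, so it must be A.

A C D B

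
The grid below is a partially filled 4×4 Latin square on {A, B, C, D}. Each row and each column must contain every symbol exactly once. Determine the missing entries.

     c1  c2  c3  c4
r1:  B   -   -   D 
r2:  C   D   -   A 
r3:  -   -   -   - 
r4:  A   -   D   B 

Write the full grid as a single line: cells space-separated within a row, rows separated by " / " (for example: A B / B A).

B A C D / C D B A / D B A C / A C D B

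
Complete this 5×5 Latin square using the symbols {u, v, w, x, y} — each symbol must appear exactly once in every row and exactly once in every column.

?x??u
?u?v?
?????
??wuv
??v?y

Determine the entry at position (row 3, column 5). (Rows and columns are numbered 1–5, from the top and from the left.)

x

(r1,c3) = y
(r1,c4) = w
(r2,c3) = x
(r2,c5) = w
(r3,c3) = u
(r3,c5) = x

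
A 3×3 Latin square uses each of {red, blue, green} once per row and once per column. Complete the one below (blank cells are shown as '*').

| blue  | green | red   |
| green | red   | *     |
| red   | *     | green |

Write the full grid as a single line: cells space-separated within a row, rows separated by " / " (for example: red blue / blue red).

blue green red / green red blue / red blue green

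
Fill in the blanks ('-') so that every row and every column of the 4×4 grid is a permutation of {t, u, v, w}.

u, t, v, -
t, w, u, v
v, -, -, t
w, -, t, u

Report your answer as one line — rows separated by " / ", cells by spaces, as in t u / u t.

u t v w / t w u v / v u w t / w v t u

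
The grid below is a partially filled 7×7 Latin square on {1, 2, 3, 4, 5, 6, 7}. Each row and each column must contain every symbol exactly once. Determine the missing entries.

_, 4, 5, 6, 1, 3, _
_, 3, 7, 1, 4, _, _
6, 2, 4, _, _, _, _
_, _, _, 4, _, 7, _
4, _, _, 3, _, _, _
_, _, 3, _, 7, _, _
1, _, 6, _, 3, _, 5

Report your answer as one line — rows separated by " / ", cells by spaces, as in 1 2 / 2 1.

(r3,c5): row 3 has {2,4,6}; column 5 has {1,3,4,7}, so it must be 5.
(r3,c6): row 3 has {2,4,5,6}; column 6 has {3,7}, so it must be 1.
(r7,c2): row 7 has {1,3,5,6}; column 2 has {2,3,4}, so it must be 7.
(r7,c4): row 7 has {1,3,5,6,7}; column 4 has {1,3,4,6}, so it must be 2.
(r7,c6): row 7 has {1,2,3,5,6,7}; column 6 has {1,3,7}, so it must be 4.
(r3,c4): row 3 has {1,2,4,5,6}; column 4 has {1,2,3,4,6}, so it must be 7.
(r3,c7): row 3 has {1,2,4,5,6,7}; column 7 has {5}, so it must be 3.
(r6,c4): row 6 has {3,7}; column 4 has {1,2,3,4,6,7}, so it must be 5.
(r6,c1): row 6 has {3,5,7}; column 1 has {1,4,6}, so it must be 2.
(r6,c6): row 6 has {2,3,5,7}; column 6 has {1,3,4,7}, so it must be 6.
(r1,c1): row 1 has {1,3,4,5,6}; column 1 has {1,2,4,6}, so it must be 7.
(r1,c7): row 1 has {1,3,4,5,6,7}; column 7 has {3,5}, so it must be 2.
(r2,c1): row 2 has {1,3,4,7}; column 1 has {1,2,4,6,7}, so it must be 5.
(r2,c6): row 2 has {1,3,4,5,7}; column 6 has {1,3,4,6,7}, so it must be 2.
(r2,c7): row 2 has {1,2,3,4,5,7}; column 7 has {2,3,5}, so it must be 6.
(r4,c1): row 4 has {4,7}; column 1 has {1,2,4,5,6,7}, so it must be 3.
(r4,c7): row 4 has {3,4,7}; column 7 has {2,3,5,6}, so it must be 1.
(r5,c6): row 5 has {3,4}; column 6 has {1,2,3,4,6,7}, so it must be 5.
(r5,c7): row 5 has {3,4,5}; column 7 has {1,2,3,5,6}, so it must be 7.
(r6,c2): row 6 has {2,3,5,6,7}; column 2 has {2,3,4,7}, so it must be 1.
(r6,c7): row 6 has {1,2,3,5,6,7}; column 7 has {1,2,3,5,6,7}, so it must be 4.
(r4,c3): row 4 has {1,3,4,7}; column 3 has {3,4,5,6,7}, so it must be 2.
(r4,c5): row 4 has {1,2,3,4,7}; column 5 has {1,3,4,5,7}, so it must be 6.
(r5,c2): row 5 has {3,4,5,7}; column 2 has {1,2,3,4,7}, so it must be 6.
(r5,c3): row 5 has {3,4,5,6,7}; column 3 has {2,3,4,5,6,7}, so it must be 1.
(r5,c5): row 5 has {1,3,4,5,6,7}; column 5 has {1,3,4,5,6,7}, so it must be 2.
(r4,c2): row 4 has {1,2,3,4,6,7}; column 2 has {1,2,3,4,6,7}, so it must be 5.

7 4 5 6 1 3 2 / 5 3 7 1 4 2 6 / 6 2 4 7 5 1 3 / 3 5 2 4 6 7 1 / 4 6 1 3 2 5 7 / 2 1 3 5 7 6 4 / 1 7 6 2 3 4 5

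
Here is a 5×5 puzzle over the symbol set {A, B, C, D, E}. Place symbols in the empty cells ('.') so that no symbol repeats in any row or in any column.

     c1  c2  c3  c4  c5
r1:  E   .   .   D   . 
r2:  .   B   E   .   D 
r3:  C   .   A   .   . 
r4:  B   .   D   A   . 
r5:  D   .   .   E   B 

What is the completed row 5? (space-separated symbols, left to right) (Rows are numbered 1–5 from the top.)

Cell (r2,c1): row 2 has {B,D,E}; column 1 has {B,C,D,E} → A.
Cell (r2,c4): row 2 has {A,B,D,E}; column 4 has {A,D,E} → C.
Cell (r3,c4): row 3 has {A,C}; column 4 has {A,C,D,E} → B.
Cell (r3,c5): row 3 has {A,B,C}; column 5 has {B,D} → E.
Cell (r4,c5): row 4 has {A,B,D}; column 5 has {B,D,E} → C.
Cell (r5,c3): row 5 has {B,D,E}; column 3 has {A,D,E} → C.
Cell (r1,c3): row 1 has {D,E}; column 3 has {A,C,D,E} → B.
Cell (r1,c5): row 1 has {B,D,E}; column 5 has {B,C,D,E} → A.
Cell (r3,c2): row 3 has {A,B,C,E}; column 2 has {B} → D.
Cell (r4,c2): row 4 has {A,B,C,D}; column 2 has {B,D} → E.
Cell (r5,c2): row 5 has {B,C,D,E}; column 2 has {B,D,E} → A.

D A C E B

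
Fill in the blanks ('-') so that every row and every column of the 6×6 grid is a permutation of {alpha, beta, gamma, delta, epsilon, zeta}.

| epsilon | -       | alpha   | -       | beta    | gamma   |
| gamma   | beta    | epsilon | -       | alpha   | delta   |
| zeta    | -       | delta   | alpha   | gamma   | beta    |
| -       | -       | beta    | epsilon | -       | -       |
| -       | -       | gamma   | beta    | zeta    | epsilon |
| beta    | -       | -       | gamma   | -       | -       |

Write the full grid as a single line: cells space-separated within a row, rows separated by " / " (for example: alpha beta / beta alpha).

epsilon zeta alpha delta beta gamma / gamma beta epsilon zeta alpha delta / zeta epsilon delta alpha gamma beta / alpha gamma beta epsilon delta zeta / delta alpha gamma beta zeta epsilon / beta delta zeta gamma epsilon alpha

At row 2, column 4: row 2 has {alpha,beta,gamma,delta,epsilon}; column 4 has {alpha,beta,gamma,epsilon}; that leaves zeta.
At row 3, column 2: row 3 has {alpha,beta,gamma,delta,zeta}; column 2 has {beta}; that leaves epsilon.
At row 4, column 5: row 4 has {beta,epsilon}; column 5 has {alpha,beta,gamma,zeta}; that leaves delta.
At row 6, column 3: row 6 has {beta,gamma}; column 3 has {alpha,beta,gamma,delta,epsilon}; that leaves zeta.
At row 6, column 5: row 6 has {beta,gamma,zeta}; column 5 has {alpha,beta,gamma,delta,zeta}; that leaves epsilon.
At row 6, column 6: row 6 has {beta,gamma,epsilon,zeta}; column 6 has {beta,gamma,delta,epsilon}; that leaves alpha.
At row 1, column 4: row 1 has {alpha,beta,gamma,epsilon}; column 4 has {alpha,beta,gamma,epsilon,zeta}; that leaves delta.
At row 4, column 1: row 4 has {beta,delta,epsilon}; column 1 has {beta,gamma,epsilon,zeta}; that leaves alpha.
At row 4, column 6: row 4 has {alpha,beta,delta,epsilon}; column 6 has {alpha,beta,gamma,delta,epsilon}; that leaves zeta.
At row 5, column 1: row 5 has {beta,gamma,epsilon,zeta}; column 1 has {alpha,beta,gamma,epsilon,zeta}; that leaves delta.
At row 5, column 2: row 5 has {beta,gamma,delta,epsilon,zeta}; column 2 has {beta,epsilon}; that leaves alpha.
At row 6, column 2: row 6 has {alpha,beta,gamma,epsilon,zeta}; column 2 has {alpha,beta,epsilon}; that leaves delta.
At row 1, column 2: row 1 has {alpha,beta,gamma,delta,epsilon}; column 2 has {alpha,beta,delta,epsilon}; that leaves zeta.
At row 4, column 2: row 4 has {alpha,beta,delta,epsilon,zeta}; column 2 has {alpha,beta,delta,epsilon,zeta}; that leaves gamma.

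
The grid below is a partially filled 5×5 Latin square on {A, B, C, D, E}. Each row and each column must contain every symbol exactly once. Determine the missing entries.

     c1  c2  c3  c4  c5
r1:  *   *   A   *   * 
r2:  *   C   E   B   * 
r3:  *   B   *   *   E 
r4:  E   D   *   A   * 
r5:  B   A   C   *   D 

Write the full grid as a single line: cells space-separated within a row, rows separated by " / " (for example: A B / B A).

(r1,c2) = E
(r2,c5) = A
(r3,c3) = D
(r3,c4) = C
(r4,c3) = B
(r4,c5) = C
(r5,c4) = E
(r1,c4) = D
(r1,c5) = B
(r2,c1) = D
(r3,c1) = A
(r1,c1) = C

C E A D B / D C E B A / A B D C E / E D B A C / B A C E D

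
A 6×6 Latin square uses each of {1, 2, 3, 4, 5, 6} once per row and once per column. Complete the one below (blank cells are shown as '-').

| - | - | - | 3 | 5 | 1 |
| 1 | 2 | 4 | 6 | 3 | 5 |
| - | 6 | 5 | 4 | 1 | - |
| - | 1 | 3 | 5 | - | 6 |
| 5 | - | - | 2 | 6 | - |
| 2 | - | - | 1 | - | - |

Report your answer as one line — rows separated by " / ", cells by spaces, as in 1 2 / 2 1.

6 4 2 3 5 1 / 1 2 4 6 3 5 / 3 6 5 4 1 2 / 4 1 3 5 2 6 / 5 3 1 2 6 4 / 2 5 6 1 4 3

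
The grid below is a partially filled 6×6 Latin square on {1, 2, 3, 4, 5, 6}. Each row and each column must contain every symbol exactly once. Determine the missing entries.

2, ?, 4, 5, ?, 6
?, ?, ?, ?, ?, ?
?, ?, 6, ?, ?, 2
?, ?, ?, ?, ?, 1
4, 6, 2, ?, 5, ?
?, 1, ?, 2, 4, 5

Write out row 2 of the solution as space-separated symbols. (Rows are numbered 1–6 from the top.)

(r1,c2) = 3
(r1,c5) = 1
(r3,c5) = 3
(r5,c6) = 3
(r6,c3) = 3
(r2,c6) = 4
(r4,c3) = 5
(r5,c4) = 1
(r6,c1) = 6
(r2,c3) = 1
(r3,c4) = 4
(r4,c1) = 3
(r4,c4) = 6
(r4,c5) = 2
(r2,c1) = 5
(r2,c2) = 2
(r2,c4) = 3
(r2,c5) = 6

5 2 1 3 6 4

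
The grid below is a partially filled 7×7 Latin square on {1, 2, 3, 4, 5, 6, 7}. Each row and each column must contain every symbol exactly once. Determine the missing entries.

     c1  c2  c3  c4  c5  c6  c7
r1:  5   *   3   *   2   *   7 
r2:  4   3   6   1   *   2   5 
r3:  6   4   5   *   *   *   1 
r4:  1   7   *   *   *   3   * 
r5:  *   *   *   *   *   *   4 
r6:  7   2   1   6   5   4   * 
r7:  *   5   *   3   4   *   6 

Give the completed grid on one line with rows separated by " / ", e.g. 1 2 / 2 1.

5 1 3 4 2 6 7 / 4 3 6 1 7 2 5 / 6 4 5 2 3 7 1 / 1 7 4 5 6 3 2 / 3 6 2 7 1 5 4 / 7 2 1 6 5 4 3 / 2 5 7 3 4 1 6

(r1,c4) = 4
(r2,c5) = 7
(r3,c5) = 3
(r3,c6) = 7
(r4,c5) = 6
(r4,c7) = 2
(r5,c5) = 1
(r6,c7) = 3
(r7,c1) = 2
(r7,c3) = 7
(r7,c6) = 1
(r1,c6) = 6
(r3,c4) = 2
(r4,c3) = 4
(r4,c4) = 5
(r5,c1) = 3
(r5,c2) = 6
(r5,c3) = 2
(r5,c4) = 7
(r5,c6) = 5
(r1,c2) = 1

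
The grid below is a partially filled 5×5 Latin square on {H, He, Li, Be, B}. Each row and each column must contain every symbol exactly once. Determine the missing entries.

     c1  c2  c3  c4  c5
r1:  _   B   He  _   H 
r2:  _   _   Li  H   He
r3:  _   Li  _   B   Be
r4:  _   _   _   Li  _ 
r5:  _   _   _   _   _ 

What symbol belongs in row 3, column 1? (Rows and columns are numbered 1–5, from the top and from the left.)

(r1,c4) = Be
(r2,c2) = Be
(r3,c3) = H
(r4,c5) = B
(r5,c4) = He
(r5,c5) = Li
(r1,c1) = Li
(r2,c1) = B
(r3,c1) = He

He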